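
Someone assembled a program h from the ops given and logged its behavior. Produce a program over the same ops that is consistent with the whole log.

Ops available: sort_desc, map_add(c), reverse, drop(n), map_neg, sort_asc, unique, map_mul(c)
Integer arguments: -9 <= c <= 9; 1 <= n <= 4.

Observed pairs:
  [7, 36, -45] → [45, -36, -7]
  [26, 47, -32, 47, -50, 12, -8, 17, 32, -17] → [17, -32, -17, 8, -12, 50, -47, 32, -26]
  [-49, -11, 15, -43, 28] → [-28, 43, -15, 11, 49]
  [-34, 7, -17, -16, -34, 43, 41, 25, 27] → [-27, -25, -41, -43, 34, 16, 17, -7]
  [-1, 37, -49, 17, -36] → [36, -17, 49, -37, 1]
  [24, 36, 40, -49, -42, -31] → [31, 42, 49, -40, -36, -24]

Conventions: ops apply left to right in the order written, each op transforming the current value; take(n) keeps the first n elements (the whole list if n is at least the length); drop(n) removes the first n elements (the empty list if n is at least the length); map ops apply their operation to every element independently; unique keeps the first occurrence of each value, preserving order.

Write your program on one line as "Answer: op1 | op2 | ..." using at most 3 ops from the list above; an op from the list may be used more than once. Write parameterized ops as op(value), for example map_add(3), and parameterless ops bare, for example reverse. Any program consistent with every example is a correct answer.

reverse | map_neg | unique

Check, running the answer program on each example:
  [7, 36, -45] -> [-45, 36, 7] -> [45, -36, -7] -> [45, -36, -7]
  [26, 47, -32, 47, -50, 12, -8, 17, 32, -17] -> [-17, 32, 17, -8, 12, -50, 47, -32, 47, 26] -> [17, -32, -17, 8, -12, 50, -47, 32, -47, -26] -> [17, -32, -17, 8, -12, 50, -47, 32, -26]
  [-49, -11, 15, -43, 28] -> [28, -43, 15, -11, -49] -> [-28, 43, -15, 11, 49] -> [-28, 43, -15, 11, 49]
  [-34, 7, -17, -16, -34, 43, 41, 25, 27] -> [27, 25, 41, 43, -34, -16, -17, 7, -34] -> [-27, -25, -41, -43, 34, 16, 17, -7, 34] -> [-27, -25, -41, -43, 34, 16, 17, -7]
  [-1, 37, -49, 17, -36] -> [-36, 17, -49, 37, -1] -> [36, -17, 49, -37, 1] -> [36, -17, 49, -37, 1]
  [24, 36, 40, -49, -42, -31] -> [-31, -42, -49, 40, 36, 24] -> [31, 42, 49, -40, -36, -24] -> [31, 42, 49, -40, -36, -24]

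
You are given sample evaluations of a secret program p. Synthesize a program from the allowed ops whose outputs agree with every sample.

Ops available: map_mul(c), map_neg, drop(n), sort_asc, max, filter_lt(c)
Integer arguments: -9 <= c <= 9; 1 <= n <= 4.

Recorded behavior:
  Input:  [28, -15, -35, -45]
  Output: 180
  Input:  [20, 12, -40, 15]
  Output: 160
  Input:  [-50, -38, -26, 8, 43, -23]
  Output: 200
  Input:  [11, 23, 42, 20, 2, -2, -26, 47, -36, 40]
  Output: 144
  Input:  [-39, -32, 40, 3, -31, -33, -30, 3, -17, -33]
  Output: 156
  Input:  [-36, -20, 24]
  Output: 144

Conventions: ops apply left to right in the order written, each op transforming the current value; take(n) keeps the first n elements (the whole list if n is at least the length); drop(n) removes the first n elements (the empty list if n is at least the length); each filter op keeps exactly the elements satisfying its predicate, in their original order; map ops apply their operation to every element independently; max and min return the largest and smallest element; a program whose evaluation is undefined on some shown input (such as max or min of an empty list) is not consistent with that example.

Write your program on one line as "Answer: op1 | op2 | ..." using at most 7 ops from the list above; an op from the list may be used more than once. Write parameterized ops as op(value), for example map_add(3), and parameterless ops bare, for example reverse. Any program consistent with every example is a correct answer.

map_neg | sort_asc | drop(2) | map_mul(-4) | map_neg | max

Check, running the answer program on each example:
  [28, -15, -35, -45] -> [-28, 15, 35, 45] -> [-28, 15, 35, 45] -> [35, 45] -> [-140, -180] -> [140, 180] -> 180
  [20, 12, -40, 15] -> [-20, -12, 40, -15] -> [-20, -15, -12, 40] -> [-12, 40] -> [48, -160] -> [-48, 160] -> 160
  [-50, -38, -26, 8, 43, -23] -> [50, 38, 26, -8, -43, 23] -> [-43, -8, 23, 26, 38, 50] -> [23, 26, 38, 50] -> [-92, -104, -152, -200] -> [92, 104, 152, 200] -> 200
  [11, 23, 42, 20, 2, -2, -26, 47, -36, 40] -> [-11, -23, -42, -20, -2, 2, 26, -47, 36, -40] -> [-47, -42, -40, -23, -20, -11, -2, 2, 26, 36] -> [-40, -23, -20, -11, -2, 2, 26, 36] -> [160, 92, 80, 44, 8, -8, -104, -144] -> [-160, -92, -80, -44, -8, 8, 104, 144] -> 144
  [-39, -32, 40, 3, -31, -33, -30, 3, -17, -33] -> [39, 32, -40, -3, 31, 33, 30, -3, 17, 33] -> [-40, -3, -3, 17, 30, 31, 32, 33, 33, 39] -> [-3, 17, 30, 31, 32, 33, 33, 39] -> [12, -68, -120, -124, -128, -132, -132, -156] -> [-12, 68, 120, 124, 128, 132, 132, 156] -> 156
  [-36, -20, 24] -> [36, 20, -24] -> [-24, 20, 36] -> [36] -> [-144] -> [144] -> 144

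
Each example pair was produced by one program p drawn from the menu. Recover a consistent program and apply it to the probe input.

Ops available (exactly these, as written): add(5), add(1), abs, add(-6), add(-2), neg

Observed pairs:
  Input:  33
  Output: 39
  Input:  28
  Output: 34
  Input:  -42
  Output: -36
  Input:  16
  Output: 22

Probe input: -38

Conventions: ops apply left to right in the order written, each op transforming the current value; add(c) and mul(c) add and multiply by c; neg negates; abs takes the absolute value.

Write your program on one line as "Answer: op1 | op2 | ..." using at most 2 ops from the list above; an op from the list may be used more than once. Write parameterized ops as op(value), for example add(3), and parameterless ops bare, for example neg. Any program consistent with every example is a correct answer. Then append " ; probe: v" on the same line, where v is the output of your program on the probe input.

add(5) | add(1) ; probe: -32

Check, running the answer program on each example:
  33 -> 38 -> 39
  28 -> 33 -> 34
  -42 -> -37 -> -36
  16 -> 21 -> 22
  probe: -38 -> -33 -> -32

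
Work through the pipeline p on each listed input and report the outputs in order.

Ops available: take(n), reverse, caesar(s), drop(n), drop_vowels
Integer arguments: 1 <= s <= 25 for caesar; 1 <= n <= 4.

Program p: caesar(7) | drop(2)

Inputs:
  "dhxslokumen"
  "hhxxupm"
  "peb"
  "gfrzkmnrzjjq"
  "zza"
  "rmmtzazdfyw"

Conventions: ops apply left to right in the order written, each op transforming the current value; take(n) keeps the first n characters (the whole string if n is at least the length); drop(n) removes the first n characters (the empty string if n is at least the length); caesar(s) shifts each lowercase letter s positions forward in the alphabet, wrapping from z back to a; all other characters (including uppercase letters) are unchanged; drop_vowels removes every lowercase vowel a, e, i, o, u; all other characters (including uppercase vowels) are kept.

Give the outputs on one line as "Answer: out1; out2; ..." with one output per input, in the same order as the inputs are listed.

"ezsvrbtlu"; "eebwt"; "i"; "ygrtuygqqx"; "h"; "taghgkmfd"

Execution, op by op:
  "dhxslokumen" -> "koezsvrbtlu" -> "ezsvrbtlu"
  "hhxxupm" -> "ooeebwt" -> "eebwt"
  "peb" -> "wli" -> "i"
  "gfrzkmnrzjjq" -> "nmygrtuygqqx" -> "ygrtuygqqx"
  "zza" -> "ggh" -> "h"
  "rmmtzazdfyw" -> "yttaghgkmfd" -> "taghgkmfd"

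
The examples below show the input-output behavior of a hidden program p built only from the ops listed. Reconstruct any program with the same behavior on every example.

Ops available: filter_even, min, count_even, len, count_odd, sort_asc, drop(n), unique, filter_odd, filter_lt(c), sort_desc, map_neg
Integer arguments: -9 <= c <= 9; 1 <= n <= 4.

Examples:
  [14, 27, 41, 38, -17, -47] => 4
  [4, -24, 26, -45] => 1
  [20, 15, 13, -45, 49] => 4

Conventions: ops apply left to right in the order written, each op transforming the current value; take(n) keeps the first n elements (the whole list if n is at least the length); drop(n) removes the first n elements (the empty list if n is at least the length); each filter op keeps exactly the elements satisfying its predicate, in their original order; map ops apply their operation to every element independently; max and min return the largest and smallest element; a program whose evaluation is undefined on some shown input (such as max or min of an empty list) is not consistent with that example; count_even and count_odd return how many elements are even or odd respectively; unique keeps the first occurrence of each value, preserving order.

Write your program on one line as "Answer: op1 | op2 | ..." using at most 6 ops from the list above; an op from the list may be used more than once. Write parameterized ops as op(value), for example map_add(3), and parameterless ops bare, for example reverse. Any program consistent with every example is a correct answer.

filter_odd | map_neg | sort_desc | map_neg | len

Check, running the answer program on each example:
  [14, 27, 41, 38, -17, -47] -> [27, 41, -17, -47] -> [-27, -41, 17, 47] -> [47, 17, -27, -41] -> [-47, -17, 27, 41] -> 4
  [4, -24, 26, -45] -> [-45] -> [45] -> [45] -> [-45] -> 1
  [20, 15, 13, -45, 49] -> [15, 13, -45, 49] -> [-15, -13, 45, -49] -> [45, -13, -15, -49] -> [-45, 13, 15, 49] -> 4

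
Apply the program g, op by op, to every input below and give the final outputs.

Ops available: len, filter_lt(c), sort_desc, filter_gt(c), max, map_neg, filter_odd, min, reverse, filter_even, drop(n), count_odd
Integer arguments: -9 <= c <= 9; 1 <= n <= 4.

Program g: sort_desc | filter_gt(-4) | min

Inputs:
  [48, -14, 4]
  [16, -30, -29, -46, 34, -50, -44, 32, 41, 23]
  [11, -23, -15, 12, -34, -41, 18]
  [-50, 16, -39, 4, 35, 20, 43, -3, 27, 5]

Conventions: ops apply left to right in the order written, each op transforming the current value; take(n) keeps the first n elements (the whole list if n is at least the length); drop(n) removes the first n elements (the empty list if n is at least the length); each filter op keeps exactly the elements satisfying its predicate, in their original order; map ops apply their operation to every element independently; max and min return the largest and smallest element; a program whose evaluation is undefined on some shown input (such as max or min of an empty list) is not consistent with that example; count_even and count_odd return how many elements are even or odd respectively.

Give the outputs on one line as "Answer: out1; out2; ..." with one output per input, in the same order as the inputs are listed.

Execution, op by op:
  [48, -14, 4] -> [48, 4, -14] -> [48, 4] -> 4
  [16, -30, -29, -46, 34, -50, -44, 32, 41, 23] -> [41, 34, 32, 23, 16, -29, -30, -44, -46, -50] -> [41, 34, 32, 23, 16] -> 16
  [11, -23, -15, 12, -34, -41, 18] -> [18, 12, 11, -15, -23, -34, -41] -> [18, 12, 11] -> 11
  [-50, 16, -39, 4, 35, 20, 43, -3, 27, 5] -> [43, 35, 27, 20, 16, 5, 4, -3, -39, -50] -> [43, 35, 27, 20, 16, 5, 4, -3] -> -3

4; 16; 11; -3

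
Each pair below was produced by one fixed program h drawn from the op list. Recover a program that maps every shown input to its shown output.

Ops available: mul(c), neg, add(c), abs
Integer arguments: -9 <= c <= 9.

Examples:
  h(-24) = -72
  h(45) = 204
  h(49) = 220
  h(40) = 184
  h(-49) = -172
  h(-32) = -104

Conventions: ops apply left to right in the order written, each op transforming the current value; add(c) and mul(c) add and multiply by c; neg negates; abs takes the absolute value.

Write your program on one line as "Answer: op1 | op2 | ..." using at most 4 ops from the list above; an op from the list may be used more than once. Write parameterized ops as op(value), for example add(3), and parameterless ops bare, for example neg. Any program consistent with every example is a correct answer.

add(6) | neg | mul(4) | neg

Check, running the answer program on each example:
  -24 -> -18 -> 18 -> 72 -> -72
  45 -> 51 -> -51 -> -204 -> 204
  49 -> 55 -> -55 -> -220 -> 220
  40 -> 46 -> -46 -> -184 -> 184
  -49 -> -43 -> 43 -> 172 -> -172
  -32 -> -26 -> 26 -> 104 -> -104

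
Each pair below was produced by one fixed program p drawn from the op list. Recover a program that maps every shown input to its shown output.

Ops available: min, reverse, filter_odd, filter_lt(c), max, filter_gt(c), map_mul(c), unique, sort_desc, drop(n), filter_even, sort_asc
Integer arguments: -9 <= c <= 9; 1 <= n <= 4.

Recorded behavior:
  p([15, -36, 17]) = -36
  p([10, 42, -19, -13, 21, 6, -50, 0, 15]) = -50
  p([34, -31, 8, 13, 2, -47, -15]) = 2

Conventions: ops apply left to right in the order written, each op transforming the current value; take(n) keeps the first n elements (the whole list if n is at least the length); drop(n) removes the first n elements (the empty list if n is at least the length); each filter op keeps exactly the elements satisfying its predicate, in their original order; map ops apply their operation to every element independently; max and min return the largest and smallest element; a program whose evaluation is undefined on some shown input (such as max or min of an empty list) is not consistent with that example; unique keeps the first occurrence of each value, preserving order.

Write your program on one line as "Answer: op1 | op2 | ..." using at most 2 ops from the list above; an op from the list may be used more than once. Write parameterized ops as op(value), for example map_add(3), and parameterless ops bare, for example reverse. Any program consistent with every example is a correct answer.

filter_even | min

Check, running the answer program on each example:
  [15, -36, 17] -> [-36] -> -36
  [10, 42, -19, -13, 21, 6, -50, 0, 15] -> [10, 42, 6, -50, 0] -> -50
  [34, -31, 8, 13, 2, -47, -15] -> [34, 8, 2] -> 2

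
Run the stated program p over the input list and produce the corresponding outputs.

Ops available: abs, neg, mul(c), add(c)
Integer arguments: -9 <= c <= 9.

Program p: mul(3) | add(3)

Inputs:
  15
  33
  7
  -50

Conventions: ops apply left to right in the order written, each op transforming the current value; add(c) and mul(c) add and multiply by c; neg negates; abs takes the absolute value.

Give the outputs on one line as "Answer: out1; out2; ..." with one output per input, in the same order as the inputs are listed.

Execution, op by op:
  15 -> 45 -> 48
  33 -> 99 -> 102
  7 -> 21 -> 24
  -50 -> -150 -> -147

48; 102; 24; -147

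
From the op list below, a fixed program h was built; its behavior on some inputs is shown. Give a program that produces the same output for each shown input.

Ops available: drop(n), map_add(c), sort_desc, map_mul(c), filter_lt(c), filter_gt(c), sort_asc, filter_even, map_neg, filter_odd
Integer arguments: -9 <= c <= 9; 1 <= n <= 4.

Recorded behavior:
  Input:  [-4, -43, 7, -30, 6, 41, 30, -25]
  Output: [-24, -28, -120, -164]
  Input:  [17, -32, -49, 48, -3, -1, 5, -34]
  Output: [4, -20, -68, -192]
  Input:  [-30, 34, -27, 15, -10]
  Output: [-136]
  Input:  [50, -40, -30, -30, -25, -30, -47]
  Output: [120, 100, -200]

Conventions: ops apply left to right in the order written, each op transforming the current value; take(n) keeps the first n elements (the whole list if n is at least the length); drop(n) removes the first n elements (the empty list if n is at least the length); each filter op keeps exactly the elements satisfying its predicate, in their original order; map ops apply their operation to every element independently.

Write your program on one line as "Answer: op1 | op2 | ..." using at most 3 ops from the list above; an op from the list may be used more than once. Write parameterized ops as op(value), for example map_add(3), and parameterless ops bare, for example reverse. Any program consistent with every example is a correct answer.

map_mul(-4) | sort_desc | drop(4)

Check, running the answer program on each example:
  [-4, -43, 7, -30, 6, 41, 30, -25] -> [16, 172, -28, 120, -24, -164, -120, 100] -> [172, 120, 100, 16, -24, -28, -120, -164] -> [-24, -28, -120, -164]
  [17, -32, -49, 48, -3, -1, 5, -34] -> [-68, 128, 196, -192, 12, 4, -20, 136] -> [196, 136, 128, 12, 4, -20, -68, -192] -> [4, -20, -68, -192]
  [-30, 34, -27, 15, -10] -> [120, -136, 108, -60, 40] -> [120, 108, 40, -60, -136] -> [-136]
  [50, -40, -30, -30, -25, -30, -47] -> [-200, 160, 120, 120, 100, 120, 188] -> [188, 160, 120, 120, 120, 100, -200] -> [120, 100, -200]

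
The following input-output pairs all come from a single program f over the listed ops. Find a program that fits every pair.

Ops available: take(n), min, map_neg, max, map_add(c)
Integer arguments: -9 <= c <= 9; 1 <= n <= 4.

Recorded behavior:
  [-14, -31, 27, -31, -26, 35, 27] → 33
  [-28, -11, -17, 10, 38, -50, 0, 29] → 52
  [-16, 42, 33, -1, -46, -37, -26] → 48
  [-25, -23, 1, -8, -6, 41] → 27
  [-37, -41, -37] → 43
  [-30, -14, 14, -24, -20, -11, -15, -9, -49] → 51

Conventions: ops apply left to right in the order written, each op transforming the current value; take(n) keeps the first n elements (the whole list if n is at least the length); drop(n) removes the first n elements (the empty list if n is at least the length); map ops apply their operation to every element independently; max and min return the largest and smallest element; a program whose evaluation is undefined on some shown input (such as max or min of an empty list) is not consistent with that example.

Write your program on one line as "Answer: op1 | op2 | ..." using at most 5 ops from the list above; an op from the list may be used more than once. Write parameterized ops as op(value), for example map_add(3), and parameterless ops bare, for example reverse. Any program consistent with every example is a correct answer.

map_add(5) | map_add(-7) | map_neg | max

Check, running the answer program on each example:
  [-14, -31, 27, -31, -26, 35, 27] -> [-9, -26, 32, -26, -21, 40, 32] -> [-16, -33, 25, -33, -28, 33, 25] -> [16, 33, -25, 33, 28, -33, -25] -> 33
  [-28, -11, -17, 10, 38, -50, 0, 29] -> [-23, -6, -12, 15, 43, -45, 5, 34] -> [-30, -13, -19, 8, 36, -52, -2, 27] -> [30, 13, 19, -8, -36, 52, 2, -27] -> 52
  [-16, 42, 33, -1, -46, -37, -26] -> [-11, 47, 38, 4, -41, -32, -21] -> [-18, 40, 31, -3, -48, -39, -28] -> [18, -40, -31, 3, 48, 39, 28] -> 48
  [-25, -23, 1, -8, -6, 41] -> [-20, -18, 6, -3, -1, 46] -> [-27, -25, -1, -10, -8, 39] -> [27, 25, 1, 10, 8, -39] -> 27
  [-37, -41, -37] -> [-32, -36, -32] -> [-39, -43, -39] -> [39, 43, 39] -> 43
  [-30, -14, 14, -24, -20, -11, -15, -9, -49] -> [-25, -9, 19, -19, -15, -6, -10, -4, -44] -> [-32, -16, 12, -26, -22, -13, -17, -11, -51] -> [32, 16, -12, 26, 22, 13, 17, 11, 51] -> 51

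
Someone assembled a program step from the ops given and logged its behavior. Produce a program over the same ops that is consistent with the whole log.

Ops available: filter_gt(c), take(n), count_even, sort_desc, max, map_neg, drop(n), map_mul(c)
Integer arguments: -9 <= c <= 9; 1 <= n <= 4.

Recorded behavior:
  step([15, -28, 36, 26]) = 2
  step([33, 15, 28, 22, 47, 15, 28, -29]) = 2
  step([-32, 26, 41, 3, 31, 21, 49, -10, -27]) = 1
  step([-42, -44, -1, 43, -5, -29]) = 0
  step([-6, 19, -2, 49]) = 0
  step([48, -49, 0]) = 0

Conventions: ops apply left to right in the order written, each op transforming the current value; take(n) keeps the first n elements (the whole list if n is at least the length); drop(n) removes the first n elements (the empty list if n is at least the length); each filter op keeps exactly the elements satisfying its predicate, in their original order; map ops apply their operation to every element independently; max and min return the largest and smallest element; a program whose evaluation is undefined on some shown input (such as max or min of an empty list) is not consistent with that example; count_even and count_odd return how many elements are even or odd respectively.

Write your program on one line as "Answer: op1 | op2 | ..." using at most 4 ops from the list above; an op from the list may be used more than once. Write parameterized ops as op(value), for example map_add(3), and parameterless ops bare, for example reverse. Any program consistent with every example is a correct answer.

take(4) | drop(1) | filter_gt(5) | count_even

Check, running the answer program on each example:
  [15, -28, 36, 26] -> [15, -28, 36, 26] -> [-28, 36, 26] -> [36, 26] -> 2
  [33, 15, 28, 22, 47, 15, 28, -29] -> [33, 15, 28, 22] -> [15, 28, 22] -> [15, 28, 22] -> 2
  [-32, 26, 41, 3, 31, 21, 49, -10, -27] -> [-32, 26, 41, 3] -> [26, 41, 3] -> [26, 41] -> 1
  [-42, -44, -1, 43, -5, -29] -> [-42, -44, -1, 43] -> [-44, -1, 43] -> [43] -> 0
  [-6, 19, -2, 49] -> [-6, 19, -2, 49] -> [19, -2, 49] -> [19, 49] -> 0
  [48, -49, 0] -> [48, -49, 0] -> [-49, 0] -> [] -> 0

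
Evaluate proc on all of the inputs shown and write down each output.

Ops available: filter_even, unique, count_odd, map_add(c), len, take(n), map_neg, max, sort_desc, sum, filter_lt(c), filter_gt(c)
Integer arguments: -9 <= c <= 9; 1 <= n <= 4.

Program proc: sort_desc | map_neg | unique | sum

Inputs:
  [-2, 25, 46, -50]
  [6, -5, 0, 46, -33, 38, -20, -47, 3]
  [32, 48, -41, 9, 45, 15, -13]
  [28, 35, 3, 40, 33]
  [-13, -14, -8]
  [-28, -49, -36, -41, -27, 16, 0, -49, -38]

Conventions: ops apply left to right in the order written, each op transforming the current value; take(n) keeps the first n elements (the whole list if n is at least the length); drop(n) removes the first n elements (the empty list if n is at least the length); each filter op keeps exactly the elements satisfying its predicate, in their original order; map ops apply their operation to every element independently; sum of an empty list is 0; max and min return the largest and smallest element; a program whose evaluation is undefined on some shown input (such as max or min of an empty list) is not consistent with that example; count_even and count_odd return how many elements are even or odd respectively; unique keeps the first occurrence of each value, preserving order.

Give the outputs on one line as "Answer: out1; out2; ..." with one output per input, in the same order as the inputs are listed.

-19; 12; -95; -139; 35; 203

Execution, op by op:
  [-2, 25, 46, -50] -> [46, 25, -2, -50] -> [-46, -25, 2, 50] -> [-46, -25, 2, 50] -> -19
  [6, -5, 0, 46, -33, 38, -20, -47, 3] -> [46, 38, 6, 3, 0, -5, -20, -33, -47] -> [-46, -38, -6, -3, 0, 5, 20, 33, 47] -> [-46, -38, -6, -3, 0, 5, 20, 33, 47] -> 12
  [32, 48, -41, 9, 45, 15, -13] -> [48, 45, 32, 15, 9, -13, -41] -> [-48, -45, -32, -15, -9, 13, 41] -> [-48, -45, -32, -15, -9, 13, 41] -> -95
  [28, 35, 3, 40, 33] -> [40, 35, 33, 28, 3] -> [-40, -35, -33, -28, -3] -> [-40, -35, -33, -28, -3] -> -139
  [-13, -14, -8] -> [-8, -13, -14] -> [8, 13, 14] -> [8, 13, 14] -> 35
  [-28, -49, -36, -41, -27, 16, 0, -49, -38] -> [16, 0, -27, -28, -36, -38, -41, -49, -49] -> [-16, 0, 27, 28, 36, 38, 41, 49, 49] -> [-16, 0, 27, 28, 36, 38, 41, 49] -> 203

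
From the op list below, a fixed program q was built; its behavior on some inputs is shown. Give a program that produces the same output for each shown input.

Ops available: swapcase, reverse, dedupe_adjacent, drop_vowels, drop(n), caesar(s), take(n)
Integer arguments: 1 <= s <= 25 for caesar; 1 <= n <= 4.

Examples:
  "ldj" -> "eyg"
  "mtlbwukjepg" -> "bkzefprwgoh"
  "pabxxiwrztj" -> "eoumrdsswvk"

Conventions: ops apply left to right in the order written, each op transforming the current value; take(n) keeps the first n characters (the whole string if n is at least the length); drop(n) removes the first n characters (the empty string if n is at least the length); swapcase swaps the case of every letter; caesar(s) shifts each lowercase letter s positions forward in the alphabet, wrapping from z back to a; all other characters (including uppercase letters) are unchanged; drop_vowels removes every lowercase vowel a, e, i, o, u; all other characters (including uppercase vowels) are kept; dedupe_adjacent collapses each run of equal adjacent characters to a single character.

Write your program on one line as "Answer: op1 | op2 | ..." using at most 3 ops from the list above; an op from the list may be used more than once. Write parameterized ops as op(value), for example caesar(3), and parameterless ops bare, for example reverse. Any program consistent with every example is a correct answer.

caesar(21) | reverse

Check, running the answer program on each example:
  "ldj" -> "gye" -> "eyg"
  "mtlbwukjepg" -> "hogwrpfezkb" -> "bkzefprwgoh"
  "pabxxiwrztj" -> "kvwssdrmuoe" -> "eoumrdsswvk"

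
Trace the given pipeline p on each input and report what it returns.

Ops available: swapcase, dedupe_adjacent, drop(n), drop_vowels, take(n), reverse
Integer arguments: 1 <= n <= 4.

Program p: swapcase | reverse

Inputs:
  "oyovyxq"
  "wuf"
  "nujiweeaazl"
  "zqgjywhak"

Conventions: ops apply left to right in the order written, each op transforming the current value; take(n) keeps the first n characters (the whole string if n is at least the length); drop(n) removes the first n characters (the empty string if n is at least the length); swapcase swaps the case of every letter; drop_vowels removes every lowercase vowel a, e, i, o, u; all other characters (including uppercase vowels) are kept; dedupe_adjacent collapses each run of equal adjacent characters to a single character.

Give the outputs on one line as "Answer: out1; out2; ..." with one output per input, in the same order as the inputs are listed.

Execution, op by op:
  "oyovyxq" -> "OYOVYXQ" -> "QXYVOYO"
  "wuf" -> "WUF" -> "FUW"
  "nujiweeaazl" -> "NUJIWEEAAZL" -> "LZAAEEWIJUN"
  "zqgjywhak" -> "ZQGJYWHAK" -> "KAHWYJGQZ"

"QXYVOYO"; "FUW"; "LZAAEEWIJUN"; "KAHWYJGQZ"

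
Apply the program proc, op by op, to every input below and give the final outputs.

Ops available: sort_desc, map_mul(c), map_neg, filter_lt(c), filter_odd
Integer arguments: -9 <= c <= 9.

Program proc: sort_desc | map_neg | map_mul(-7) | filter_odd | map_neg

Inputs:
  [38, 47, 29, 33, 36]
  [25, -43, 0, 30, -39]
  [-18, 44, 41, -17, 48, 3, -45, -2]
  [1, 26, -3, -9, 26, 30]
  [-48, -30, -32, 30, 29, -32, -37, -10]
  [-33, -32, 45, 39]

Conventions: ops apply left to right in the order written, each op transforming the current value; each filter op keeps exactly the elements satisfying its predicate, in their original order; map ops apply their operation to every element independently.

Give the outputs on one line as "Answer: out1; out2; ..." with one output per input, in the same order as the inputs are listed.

[-329, -231, -203]; [-175, 273, 301]; [-287, -21, 119, 315]; [-7, 21, 63]; [-203, 259]; [-315, -273, 231]

Execution, op by op:
  [38, 47, 29, 33, 36] -> [47, 38, 36, 33, 29] -> [-47, -38, -36, -33, -29] -> [329, 266, 252, 231, 203] -> [329, 231, 203] -> [-329, -231, -203]
  [25, -43, 0, 30, -39] -> [30, 25, 0, -39, -43] -> [-30, -25, 0, 39, 43] -> [210, 175, 0, -273, -301] -> [175, -273, -301] -> [-175, 273, 301]
  [-18, 44, 41, -17, 48, 3, -45, -2] -> [48, 44, 41, 3, -2, -17, -18, -45] -> [-48, -44, -41, -3, 2, 17, 18, 45] -> [336, 308, 287, 21, -14, -119, -126, -315] -> [287, 21, -119, -315] -> [-287, -21, 119, 315]
  [1, 26, -3, -9, 26, 30] -> [30, 26, 26, 1, -3, -9] -> [-30, -26, -26, -1, 3, 9] -> [210, 182, 182, 7, -21, -63] -> [7, -21, -63] -> [-7, 21, 63]
  [-48, -30, -32, 30, 29, -32, -37, -10] -> [30, 29, -10, -30, -32, -32, -37, -48] -> [-30, -29, 10, 30, 32, 32, 37, 48] -> [210, 203, -70, -210, -224, -224, -259, -336] -> [203, -259] -> [-203, 259]
  [-33, -32, 45, 39] -> [45, 39, -32, -33] -> [-45, -39, 32, 33] -> [315, 273, -224, -231] -> [315, 273, -231] -> [-315, -273, 231]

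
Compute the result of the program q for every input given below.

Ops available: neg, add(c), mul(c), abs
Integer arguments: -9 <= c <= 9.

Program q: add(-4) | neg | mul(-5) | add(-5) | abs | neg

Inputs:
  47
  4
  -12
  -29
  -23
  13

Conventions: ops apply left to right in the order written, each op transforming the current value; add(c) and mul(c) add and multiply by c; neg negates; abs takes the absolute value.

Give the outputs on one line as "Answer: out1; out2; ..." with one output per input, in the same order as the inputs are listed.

Execution, op by op:
  47 -> 43 -> -43 -> 215 -> 210 -> 210 -> -210
  4 -> 0 -> 0 -> 0 -> -5 -> 5 -> -5
  -12 -> -16 -> 16 -> -80 -> -85 -> 85 -> -85
  -29 -> -33 -> 33 -> -165 -> -170 -> 170 -> -170
  -23 -> -27 -> 27 -> -135 -> -140 -> 140 -> -140
  13 -> 9 -> -9 -> 45 -> 40 -> 40 -> -40

-210; -5; -85; -170; -140; -40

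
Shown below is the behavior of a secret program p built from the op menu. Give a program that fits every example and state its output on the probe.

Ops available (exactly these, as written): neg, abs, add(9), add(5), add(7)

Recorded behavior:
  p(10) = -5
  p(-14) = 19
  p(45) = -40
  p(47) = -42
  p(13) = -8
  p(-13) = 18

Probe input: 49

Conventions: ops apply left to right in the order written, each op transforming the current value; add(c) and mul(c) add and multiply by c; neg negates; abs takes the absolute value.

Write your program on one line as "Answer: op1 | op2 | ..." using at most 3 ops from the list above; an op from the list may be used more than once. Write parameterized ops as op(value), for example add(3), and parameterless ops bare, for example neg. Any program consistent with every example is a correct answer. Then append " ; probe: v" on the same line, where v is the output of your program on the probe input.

neg | add(5) ; probe: -44

Check, running the answer program on each example:
  10 -> -10 -> -5
  -14 -> 14 -> 19
  45 -> -45 -> -40
  47 -> -47 -> -42
  13 -> -13 -> -8
  -13 -> 13 -> 18
  probe: 49 -> -49 -> -44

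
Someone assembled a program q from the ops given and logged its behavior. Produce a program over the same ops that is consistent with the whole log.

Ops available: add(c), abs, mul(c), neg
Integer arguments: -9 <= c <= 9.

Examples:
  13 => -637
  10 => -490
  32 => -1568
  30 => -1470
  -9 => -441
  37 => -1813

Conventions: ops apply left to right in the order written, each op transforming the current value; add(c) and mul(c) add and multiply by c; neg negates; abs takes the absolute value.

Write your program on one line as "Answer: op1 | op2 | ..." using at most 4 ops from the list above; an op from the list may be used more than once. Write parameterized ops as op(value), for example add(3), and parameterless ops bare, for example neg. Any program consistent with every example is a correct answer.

neg | mul(-7) | abs | mul(-7)

Check, running the answer program on each example:
  13 -> -13 -> 91 -> 91 -> -637
  10 -> -10 -> 70 -> 70 -> -490
  32 -> -32 -> 224 -> 224 -> -1568
  30 -> -30 -> 210 -> 210 -> -1470
  -9 -> 9 -> -63 -> 63 -> -441
  37 -> -37 -> 259 -> 259 -> -1813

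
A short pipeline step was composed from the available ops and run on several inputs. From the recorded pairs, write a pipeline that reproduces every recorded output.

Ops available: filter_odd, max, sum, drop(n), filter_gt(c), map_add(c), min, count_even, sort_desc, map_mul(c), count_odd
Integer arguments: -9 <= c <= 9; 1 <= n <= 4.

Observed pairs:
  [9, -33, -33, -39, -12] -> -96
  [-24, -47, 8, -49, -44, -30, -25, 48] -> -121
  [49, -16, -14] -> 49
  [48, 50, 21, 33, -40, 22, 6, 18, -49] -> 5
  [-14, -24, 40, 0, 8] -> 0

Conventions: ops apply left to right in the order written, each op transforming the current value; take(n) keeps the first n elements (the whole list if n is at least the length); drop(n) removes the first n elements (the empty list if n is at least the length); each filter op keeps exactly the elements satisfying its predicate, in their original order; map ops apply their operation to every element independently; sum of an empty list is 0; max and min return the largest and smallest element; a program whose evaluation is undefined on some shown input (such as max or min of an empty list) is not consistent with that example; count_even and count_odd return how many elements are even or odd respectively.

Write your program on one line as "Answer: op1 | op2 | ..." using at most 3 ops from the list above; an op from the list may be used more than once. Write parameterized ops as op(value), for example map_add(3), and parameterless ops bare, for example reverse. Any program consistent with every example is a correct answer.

filter_odd | sum

Check, running the answer program on each example:
  [9, -33, -33, -39, -12] -> [9, -33, -33, -39] -> -96
  [-24, -47, 8, -49, -44, -30, -25, 48] -> [-47, -49, -25] -> -121
  [49, -16, -14] -> [49] -> 49
  [48, 50, 21, 33, -40, 22, 6, 18, -49] -> [21, 33, -49] -> 5
  [-14, -24, 40, 0, 8] -> [] -> 0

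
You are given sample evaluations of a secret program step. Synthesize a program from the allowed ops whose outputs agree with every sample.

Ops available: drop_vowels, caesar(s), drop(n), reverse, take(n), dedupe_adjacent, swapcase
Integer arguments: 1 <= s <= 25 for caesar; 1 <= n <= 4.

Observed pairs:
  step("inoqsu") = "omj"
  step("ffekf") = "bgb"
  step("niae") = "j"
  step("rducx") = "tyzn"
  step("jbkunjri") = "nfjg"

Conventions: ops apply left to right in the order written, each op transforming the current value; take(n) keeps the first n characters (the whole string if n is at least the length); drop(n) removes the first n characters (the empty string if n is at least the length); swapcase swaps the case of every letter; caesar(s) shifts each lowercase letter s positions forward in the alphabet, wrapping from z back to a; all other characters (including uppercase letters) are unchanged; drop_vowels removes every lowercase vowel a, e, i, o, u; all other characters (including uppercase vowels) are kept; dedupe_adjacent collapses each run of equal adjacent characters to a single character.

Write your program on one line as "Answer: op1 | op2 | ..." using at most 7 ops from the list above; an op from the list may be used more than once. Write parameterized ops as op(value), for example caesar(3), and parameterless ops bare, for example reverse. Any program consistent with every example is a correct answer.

drop_vowels | reverse | caesar(3) | dedupe_adjacent | take(4) | caesar(19)

Check, running the answer program on each example:
  "inoqsu" -> "nqs" -> "sqn" -> "vtq" -> "vtq" -> "vtq" -> "omj"
  "ffekf" -> "ffkf" -> "fkff" -> "inii" -> "ini" -> "ini" -> "bgb"
  "niae" -> "n" -> "n" -> "q" -> "q" -> "q" -> "j"
  "rducx" -> "rdcx" -> "xcdr" -> "afgu" -> "afgu" -> "afgu" -> "tyzn"
  "jbkunjri" -> "jbknjr" -> "rjnkbj" -> "umqnem" -> "umqnem" -> "umqn" -> "nfjg"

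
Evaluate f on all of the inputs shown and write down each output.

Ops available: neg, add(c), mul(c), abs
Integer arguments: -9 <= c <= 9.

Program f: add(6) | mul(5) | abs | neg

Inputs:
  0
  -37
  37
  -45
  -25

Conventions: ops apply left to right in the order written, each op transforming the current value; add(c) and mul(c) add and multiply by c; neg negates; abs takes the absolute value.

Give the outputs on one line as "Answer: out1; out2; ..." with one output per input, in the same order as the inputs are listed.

-30; -155; -215; -195; -95

Execution, op by op:
  0 -> 6 -> 30 -> 30 -> -30
  -37 -> -31 -> -155 -> 155 -> -155
  37 -> 43 -> 215 -> 215 -> -215
  -45 -> -39 -> -195 -> 195 -> -195
  -25 -> -19 -> -95 -> 95 -> -95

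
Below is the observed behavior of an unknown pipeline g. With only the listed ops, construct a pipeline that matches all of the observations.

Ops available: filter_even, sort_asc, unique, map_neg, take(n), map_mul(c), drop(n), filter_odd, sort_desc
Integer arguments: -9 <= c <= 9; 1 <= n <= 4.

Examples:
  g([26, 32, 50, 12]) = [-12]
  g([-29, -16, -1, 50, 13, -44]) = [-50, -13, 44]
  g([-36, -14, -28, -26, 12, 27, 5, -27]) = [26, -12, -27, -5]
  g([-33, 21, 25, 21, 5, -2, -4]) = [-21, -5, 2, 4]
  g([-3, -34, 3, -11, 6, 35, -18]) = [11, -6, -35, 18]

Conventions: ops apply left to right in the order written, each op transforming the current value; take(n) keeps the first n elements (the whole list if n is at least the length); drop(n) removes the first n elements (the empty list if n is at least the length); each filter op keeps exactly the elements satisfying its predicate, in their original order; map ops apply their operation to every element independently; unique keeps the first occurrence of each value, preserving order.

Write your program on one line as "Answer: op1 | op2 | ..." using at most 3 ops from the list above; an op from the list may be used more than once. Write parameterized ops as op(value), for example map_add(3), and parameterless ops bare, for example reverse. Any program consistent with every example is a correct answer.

map_neg | drop(3) | take(4)

Check, running the answer program on each example:
  [26, 32, 50, 12] -> [-26, -32, -50, -12] -> [-12] -> [-12]
  [-29, -16, -1, 50, 13, -44] -> [29, 16, 1, -50, -13, 44] -> [-50, -13, 44] -> [-50, -13, 44]
  [-36, -14, -28, -26, 12, 27, 5, -27] -> [36, 14, 28, 26, -12, -27, -5, 27] -> [26, -12, -27, -5, 27] -> [26, -12, -27, -5]
  [-33, 21, 25, 21, 5, -2, -4] -> [33, -21, -25, -21, -5, 2, 4] -> [-21, -5, 2, 4] -> [-21, -5, 2, 4]
  [-3, -34, 3, -11, 6, 35, -18] -> [3, 34, -3, 11, -6, -35, 18] -> [11, -6, -35, 18] -> [11, -6, -35, 18]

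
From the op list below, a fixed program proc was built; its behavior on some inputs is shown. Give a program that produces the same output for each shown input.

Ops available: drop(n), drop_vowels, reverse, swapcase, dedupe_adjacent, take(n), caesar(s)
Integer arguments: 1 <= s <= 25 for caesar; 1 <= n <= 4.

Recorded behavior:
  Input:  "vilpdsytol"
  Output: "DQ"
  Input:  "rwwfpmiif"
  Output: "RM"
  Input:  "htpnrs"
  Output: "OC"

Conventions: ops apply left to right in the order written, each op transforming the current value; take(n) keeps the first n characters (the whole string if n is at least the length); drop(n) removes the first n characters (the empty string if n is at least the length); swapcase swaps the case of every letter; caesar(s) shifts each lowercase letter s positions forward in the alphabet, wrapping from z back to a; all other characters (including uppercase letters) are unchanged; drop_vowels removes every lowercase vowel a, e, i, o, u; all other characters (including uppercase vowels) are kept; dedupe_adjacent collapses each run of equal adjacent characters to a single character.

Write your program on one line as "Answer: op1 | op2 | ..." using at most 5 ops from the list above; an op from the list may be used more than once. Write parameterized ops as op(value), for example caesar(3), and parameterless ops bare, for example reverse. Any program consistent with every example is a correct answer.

caesar(21) | swapcase | take(2) | reverse

Check, running the answer program on each example:
  "vilpdsytol" -> "qdgkyntojg" -> "QDGKYNTOJG" -> "QD" -> "DQ"
  "rwwfpmiif" -> "mrrakhdda" -> "MRRAKHDDA" -> "MR" -> "RM"
  "htpnrs" -> "cokimn" -> "COKIMN" -> "CO" -> "OC"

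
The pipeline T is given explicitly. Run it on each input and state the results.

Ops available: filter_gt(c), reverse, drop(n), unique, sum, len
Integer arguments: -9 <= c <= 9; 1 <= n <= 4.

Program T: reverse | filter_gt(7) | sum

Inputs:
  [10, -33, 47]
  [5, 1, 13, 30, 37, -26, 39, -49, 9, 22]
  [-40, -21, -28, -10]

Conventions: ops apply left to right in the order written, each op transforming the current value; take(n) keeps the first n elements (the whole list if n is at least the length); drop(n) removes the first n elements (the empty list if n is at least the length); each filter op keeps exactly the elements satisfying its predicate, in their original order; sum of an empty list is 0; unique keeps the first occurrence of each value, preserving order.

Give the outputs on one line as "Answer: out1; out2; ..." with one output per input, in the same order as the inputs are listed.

57; 150; 0

Execution, op by op:
  [10, -33, 47] -> [47, -33, 10] -> [47, 10] -> 57
  [5, 1, 13, 30, 37, -26, 39, -49, 9, 22] -> [22, 9, -49, 39, -26, 37, 30, 13, 1, 5] -> [22, 9, 39, 37, 30, 13] -> 150
  [-40, -21, -28, -10] -> [-10, -28, -21, -40] -> [] -> 0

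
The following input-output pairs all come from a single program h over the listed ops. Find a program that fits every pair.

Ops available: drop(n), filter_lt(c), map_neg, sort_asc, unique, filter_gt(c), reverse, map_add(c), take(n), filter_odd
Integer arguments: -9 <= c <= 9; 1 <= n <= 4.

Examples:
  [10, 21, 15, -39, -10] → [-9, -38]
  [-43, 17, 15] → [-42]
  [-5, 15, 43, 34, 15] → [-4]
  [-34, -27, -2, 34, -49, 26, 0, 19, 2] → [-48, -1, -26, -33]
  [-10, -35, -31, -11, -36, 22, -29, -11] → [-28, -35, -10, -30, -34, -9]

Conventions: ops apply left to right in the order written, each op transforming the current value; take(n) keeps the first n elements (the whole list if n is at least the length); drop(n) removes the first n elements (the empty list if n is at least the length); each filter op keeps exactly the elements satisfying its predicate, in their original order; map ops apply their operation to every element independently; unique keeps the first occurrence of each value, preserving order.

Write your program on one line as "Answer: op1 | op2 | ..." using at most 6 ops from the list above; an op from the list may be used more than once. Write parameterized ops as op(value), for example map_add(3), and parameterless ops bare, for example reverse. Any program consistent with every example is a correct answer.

filter_lt(1) | map_add(2) | unique | filter_lt(1) | reverse | map_add(-1)

Check, running the answer program on each example:
  [10, 21, 15, -39, -10] -> [-39, -10] -> [-37, -8] -> [-37, -8] -> [-37, -8] -> [-8, -37] -> [-9, -38]
  [-43, 17, 15] -> [-43] -> [-41] -> [-41] -> [-41] -> [-41] -> [-42]
  [-5, 15, 43, 34, 15] -> [-5] -> [-3] -> [-3] -> [-3] -> [-3] -> [-4]
  [-34, -27, -2, 34, -49, 26, 0, 19, 2] -> [-34, -27, -2, -49, 0] -> [-32, -25, 0, -47, 2] -> [-32, -25, 0, -47, 2] -> [-32, -25, 0, -47] -> [-47, 0, -25, -32] -> [-48, -1, -26, -33]
  [-10, -35, -31, -11, -36, 22, -29, -11] -> [-10, -35, -31, -11, -36, -29, -11] -> [-8, -33, -29, -9, -34, -27, -9] -> [-8, -33, -29, -9, -34, -27] -> [-8, -33, -29, -9, -34, -27] -> [-27, -34, -9, -29, -33, -8] -> [-28, -35, -10, -30, -34, -9]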